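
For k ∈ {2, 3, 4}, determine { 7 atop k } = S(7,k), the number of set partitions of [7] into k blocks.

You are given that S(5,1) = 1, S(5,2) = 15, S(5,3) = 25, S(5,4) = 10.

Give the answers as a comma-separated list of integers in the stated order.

@6  (6,1):1·1+0→1, (6,2):15·2+1→31, (6,3):25·3+15→90, (6,4):10·4+25→65
@7  (7,2):31·2+1→63, (7,3):90·3+31→301, (7,4):65·4+90→350
Read S(7,2) = 63, S(7,3) = 301, S(7,4) = 350.

63, 301, 350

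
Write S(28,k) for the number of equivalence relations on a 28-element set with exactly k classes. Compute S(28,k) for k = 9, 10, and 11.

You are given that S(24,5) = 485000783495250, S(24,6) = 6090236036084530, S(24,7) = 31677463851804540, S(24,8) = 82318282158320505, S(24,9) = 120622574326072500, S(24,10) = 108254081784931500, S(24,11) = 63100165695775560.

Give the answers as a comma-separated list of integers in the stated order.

i=25: T(25,6)=485000783495250+6·6090236036084530=37026417000002430 | T(25,7)=6090236036084530+7·31677463851804540=227832482998716310 | T(25,8)=31677463851804540+8·82318282158320505=690223721118368580 | T(25,9)=82318282158320505+9·120622574326072500=1167921451092973005 | T(25,10)=120622574326072500+10·108254081784931500=1203163392175387500 | T(25,11)=108254081784931500+11·63100165695775560=802355904438462660
i=26: T(26,7)=37026417000002430+7·227832482998716310=1631853797991016600 | T(26,8)=227832482998716310+8·690223721118368580=5749622251945664950 | T(26,9)=690223721118368580+9·1167921451092973005=11201516780955125625 | T(26,10)=1167921451092973005+10·1203163392175387500=13199555372846848005 | T(26,11)=1203163392175387500+11·802355904438462660=10029078340998476760
i=27: T(27,8)=1631853797991016600+8·5749622251945664950=47628831813556336200 | T(27,9)=5749622251945664950+9·11201516780955125625=106563273280541795575 | T(27,10)=11201516780955125625+10·13199555372846848005=143197070509423605675 | T(27,11)=13199555372846848005+11·10029078340998476760=123519417123830092365
i=28: T(28,9)=47628831813556336200+9·106563273280541795575=1006698291338432496375 | T(28,10)=106563273280541795575+10·143197070509423605675=1538533978374777852325 | T(28,11)=143197070509423605675+11·123519417123830092365=1501910658871554621690
Read S(28,9) = 1006698291338432496375, S(28,10) = 1538533978374777852325, S(28,11) = 1501910658871554621690.

1006698291338432496375, 1538533978374777852325, 1501910658871554621690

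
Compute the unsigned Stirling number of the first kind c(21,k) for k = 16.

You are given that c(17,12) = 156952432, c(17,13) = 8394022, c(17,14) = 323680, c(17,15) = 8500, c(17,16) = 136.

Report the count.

r18: T_18,13=17×8394022+156952432=299650806; T_18,14=17×323680+8394022=13896582; T_18,15=17×8500+323680=468180; T_18,16=17×136+8500=10812
r19: T_19,14=18×13896582+299650806=549789282; T_19,15=18×468180+13896582=22323822; T_19,16=18×10812+468180=662796
r20: T_20,15=19×22323822+549789282=973941900; T_20,16=19×662796+22323822=34916946
r21: T_21,16=20×34916946+973941900=1672280820
Read c(21,16) = 1672280820.

1672280820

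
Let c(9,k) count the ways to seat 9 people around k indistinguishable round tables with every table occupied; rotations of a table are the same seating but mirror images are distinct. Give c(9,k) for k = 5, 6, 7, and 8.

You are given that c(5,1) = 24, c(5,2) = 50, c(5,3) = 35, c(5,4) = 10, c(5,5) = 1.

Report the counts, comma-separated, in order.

@6  (6,2):50·5+24→274, (6,3):35·5+50→225, (6,4):10·5+35→85, (6,5):1·5+10→15, (6,6):0·5+1→1
@7  (7,3):225·6+274→1624, (7,4):85·6+225→735, (7,5):15·6+85→175, (7,6):1·6+15→21, (7,7):0·6+1→1
@8  (8,4):735·7+1624→6769, (8,5):175·7+735→1960, (8,6):21·7+175→322, (8,7):1·7+21→28, (8,8):0·7+1→1
@9  (9,5):1960·8+6769→22449, (9,6):322·8+1960→4536, (9,7):28·8+322→546, (9,8):1·8+28→36
Read c(9,5) = 22449, c(9,6) = 4536, c(9,7) = 546, c(9,8) = 36.

22449, 4536, 546, 36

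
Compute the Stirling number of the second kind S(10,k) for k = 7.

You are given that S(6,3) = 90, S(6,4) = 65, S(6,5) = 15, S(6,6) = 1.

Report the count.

5880

row 7: T[7][4]=4·65+90=350  T[7][5]=5·15+65=140  T[7][6]=6·1+15=21  T[7][7]=7·0+1=1
row 8: T[8][5]=5·140+350=1050  T[8][6]=6·21+140=266  T[8][7]=7·1+21=28
row 9: T[9][6]=6·266+1050=2646  T[9][7]=7·28+266=462
row 10: T[10][7]=7·462+2646=5880
Read S(10,7) = 5880.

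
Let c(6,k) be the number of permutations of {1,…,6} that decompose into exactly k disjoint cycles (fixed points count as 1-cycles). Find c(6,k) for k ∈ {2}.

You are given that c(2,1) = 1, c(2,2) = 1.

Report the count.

row 3: T[3][1]=2·1+0=2  T[3][2]=2·1+1=3
row 4: T[4][1]=3·2+0=6  T[4][2]=3·3+2=11
row 5: T[5][1]=4·6+0=24  T[5][2]=4·11+6=50
row 6: T[6][2]=5·50+24=274
Read c(6,2) = 274.

274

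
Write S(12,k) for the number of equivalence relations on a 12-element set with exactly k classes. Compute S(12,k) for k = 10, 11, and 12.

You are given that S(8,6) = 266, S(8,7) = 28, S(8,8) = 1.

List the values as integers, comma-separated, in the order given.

1705, 66, 1

row 9: T[9][7]=7·28+266=462  T[9][8]=8·1+28=36  T[9][9]=9·0+1=1
row 10: T[10][8]=8·36+462=750  T[10][9]=9·1+36=45  T[10][10]=10·0+1=1
row 11: T[11][9]=9·45+750=1155  T[11][10]=10·1+45=55  T[11][11]=11·0+1=1
row 12: T[12][10]=10·55+1155=1705  T[12][11]=11·1+55=66  T[12][12]=12·0+1=1
Read S(12,10) = 1705, S(12,11) = 66, S(12,12) = 1.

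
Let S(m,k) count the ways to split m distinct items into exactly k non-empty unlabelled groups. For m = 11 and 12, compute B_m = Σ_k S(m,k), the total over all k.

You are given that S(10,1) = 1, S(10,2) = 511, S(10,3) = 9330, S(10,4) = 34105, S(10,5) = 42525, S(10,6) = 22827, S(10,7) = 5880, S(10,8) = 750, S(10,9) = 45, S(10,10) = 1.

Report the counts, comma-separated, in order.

678570, 4213597

i=11: T(11,1)=0+1·1=1 | T(11,2)=1+2·511=1023 | T(11,3)=511+3·9330=28501 | T(11,4)=9330+4·34105=145750 | T(11,5)=34105+5·42525=246730 | T(11,6)=42525+6·22827=179487 | T(11,7)=22827+7·5880=63987 | T(11,8)=5880+8·750=11880 | T(11,9)=750+9·45=1155 | T(11,10)=45+10·1=55 | T(11,11)=1+11·0=1
i=12: T(12,1)=0+1·1=1 | T(12,2)=1+2·1023=2047 | T(12,3)=1023+3·28501=86526 | T(12,4)=28501+4·145750=611501 | T(12,5)=145750+5·246730=1379400 | T(12,6)=246730+6·179487=1323652 | T(12,7)=179487+7·63987=627396 | T(12,8)=63987+8·11880=159027 | T(12,9)=11880+9·1155=22275 | T(12,10)=1155+10·55=1705 | T(12,11)=55+11·1=66 | T(12,12)=1+12·0=1
B_11 = ΣS(11,k) = 1+1023+28501+145750+246730+179487+63987+11880+1155+55+1 = 678570
B_12 = ΣS(12,k) = 1+2047+86526+611501+1379400+1323652+627396+159027+22275+1705+66+1 = 4213597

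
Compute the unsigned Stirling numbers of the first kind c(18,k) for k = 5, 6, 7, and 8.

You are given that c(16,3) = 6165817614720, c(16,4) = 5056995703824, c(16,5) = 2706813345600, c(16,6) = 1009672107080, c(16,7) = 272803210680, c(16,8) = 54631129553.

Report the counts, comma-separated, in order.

909299905844112, 369012649234384, 110228466184200, 24871845297936

@17  (17,4):5056995703824·16+6165817614720→87077748875904, (17,5):2706813345600·16+5056995703824→48366009233424, (17,6):1009672107080·16+2706813345600→18861567058880, (17,7):272803210680·16+1009672107080→5374523477960, (17,8):54631129553·16+272803210680→1146901283528
@18  (18,5):48366009233424·17+87077748875904→909299905844112, (18,6):18861567058880·17+48366009233424→369012649234384, (18,7):5374523477960·17+18861567058880→110228466184200, (18,8):1146901283528·17+5374523477960→24871845297936
Read c(18,5) = 909299905844112, c(18,6) = 369012649234384, c(18,7) = 110228466184200, c(18,8) = 24871845297936.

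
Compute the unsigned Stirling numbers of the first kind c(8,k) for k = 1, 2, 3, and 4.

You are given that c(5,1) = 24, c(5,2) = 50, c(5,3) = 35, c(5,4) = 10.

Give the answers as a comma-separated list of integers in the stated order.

5040, 13068, 13132, 6769

r6: T_6,1=5×24+0=120; T_6,2=5×50+24=274; T_6,3=5×35+50=225; T_6,4=5×10+35=85
r7: T_7,1=6×120+0=720; T_7,2=6×274+120=1764; T_7,3=6×225+274=1624; T_7,4=6×85+225=735
r8: T_8,1=7×720+0=5040; T_8,2=7×1764+720=13068; T_8,3=7×1624+1764=13132; T_8,4=7×735+1624=6769
Read c(8,1) = 5040, c(8,2) = 13068, c(8,3) = 13132, c(8,4) = 6769.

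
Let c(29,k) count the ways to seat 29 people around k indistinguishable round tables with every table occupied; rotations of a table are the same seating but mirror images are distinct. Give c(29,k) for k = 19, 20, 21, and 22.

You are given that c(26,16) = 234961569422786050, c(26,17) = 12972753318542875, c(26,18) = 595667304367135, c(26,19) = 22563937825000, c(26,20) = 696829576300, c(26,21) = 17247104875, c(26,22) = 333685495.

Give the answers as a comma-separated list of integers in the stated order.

3031400077459516035, 124243455209483610, 4285624815406935, 123268226851770

@27  (27,17):12972753318542875·26+234961569422786050→572253155704900800, (27,18):595667304367135·26+12972753318542875→28460103232088385, (27,19):22563937825000·26+595667304367135→1182329687817135, (27,20):696829576300·26+22563937825000→40681506808800, (27,21):17247104875·26+696829576300→1145254303050, (27,22):333685495·26+17247104875→25922927745
@28  (28,18):28460103232088385·27+572253155704900800→1340675942971287195, (28,19):1182329687817135·27+28460103232088385→60383004803151030, (28,20):40681506808800·27+1182329687817135→2280730371654735, (28,21):1145254303050·27+40681506808800→71603372991150, (28,22):25922927745·27+1145254303050→1845173352165
@29  (29,19):60383004803151030·28+1340675942971287195→3031400077459516035, (29,20):2280730371654735·28+60383004803151030→124243455209483610, (29,21):71603372991150·28+2280730371654735→4285624815406935, (29,22):1845173352165·28+71603372991150→123268226851770
Read c(29,19) = 3031400077459516035, c(29,20) = 124243455209483610, c(29,21) = 4285624815406935, c(29,22) = 123268226851770.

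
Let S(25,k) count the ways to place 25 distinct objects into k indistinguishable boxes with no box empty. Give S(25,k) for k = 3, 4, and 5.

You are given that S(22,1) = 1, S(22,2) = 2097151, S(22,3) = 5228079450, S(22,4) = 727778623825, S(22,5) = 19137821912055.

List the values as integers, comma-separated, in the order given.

141197991025, 46771289738810, 2436684974110751

row 23: T[23][1]=1·1+0=1  T[23][2]=2·2097151+1=4194303  T[23][3]=3·5228079450+2097151=15686335501  T[23][4]=4·727778623825+5228079450=2916342574750  T[23][5]=5·19137821912055+727778623825=96416888184100
row 24: T[24][2]=2·4194303+1=8388607  T[24][3]=3·15686335501+4194303=47063200806  T[24][4]=4·2916342574750+15686335501=11681056634501  T[24][5]=5·96416888184100+2916342574750=485000783495250
row 25: T[25][3]=3·47063200806+8388607=141197991025  T[25][4]=4·11681056634501+47063200806=46771289738810  T[25][5]=5·485000783495250+11681056634501=2436684974110751
Read S(25,3) = 141197991025, S(25,4) = 46771289738810, S(25,5) = 2436684974110751.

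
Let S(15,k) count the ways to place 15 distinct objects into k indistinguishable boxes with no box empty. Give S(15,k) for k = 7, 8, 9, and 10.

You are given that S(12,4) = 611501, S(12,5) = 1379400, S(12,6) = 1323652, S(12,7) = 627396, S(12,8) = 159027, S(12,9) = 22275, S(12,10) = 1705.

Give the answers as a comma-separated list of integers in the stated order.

row 13: T[13][5]=5·1379400+611501=7508501  T[13][6]=6·1323652+1379400=9321312  T[13][7]=7·627396+1323652=5715424  T[13][8]=8·159027+627396=1899612  T[13][9]=9·22275+159027=359502  T[13][10]=10·1705+22275=39325
row 14: T[14][6]=6·9321312+7508501=63436373  T[14][7]=7·5715424+9321312=49329280  T[14][8]=8·1899612+5715424=20912320  T[14][9]=9·359502+1899612=5135130  T[14][10]=10·39325+359502=752752
row 15: T[15][7]=7·49329280+63436373=408741333  T[15][8]=8·20912320+49329280=216627840  T[15][9]=9·5135130+20912320=67128490  T[15][10]=10·752752+5135130=12662650
Read S(15,7) = 408741333, S(15,8) = 216627840, S(15,9) = 67128490, S(15,10) = 12662650.

408741333, 216627840, 67128490, 12662650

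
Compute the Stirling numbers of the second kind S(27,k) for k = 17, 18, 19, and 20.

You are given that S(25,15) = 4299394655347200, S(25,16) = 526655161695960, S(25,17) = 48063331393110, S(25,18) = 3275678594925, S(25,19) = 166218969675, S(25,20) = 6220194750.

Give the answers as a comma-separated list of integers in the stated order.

35569317763922670, 3270191625210510, 229268487458010, 12246296312250

row 26: T[26][16]=16·526655161695960+4299394655347200=12725877242482560  T[26][17]=17·48063331393110+526655161695960=1343731795378830  T[26][18]=18·3275678594925+48063331393110=107025546101760  T[26][19]=19·166218969675+3275678594925=6433839018750  T[26][20]=20·6220194750+166218969675=290622864675
row 27: T[27][17]=17·1343731795378830+12725877242482560=35569317763922670  T[27][18]=18·107025546101760+1343731795378830=3270191625210510  T[27][19]=19·6433839018750+107025546101760=229268487458010  T[27][20]=20·290622864675+6433839018750=12246296312250
Read S(27,17) = 35569317763922670, S(27,18) = 3270191625210510, S(27,19) = 229268487458010, S(27,20) = 12246296312250.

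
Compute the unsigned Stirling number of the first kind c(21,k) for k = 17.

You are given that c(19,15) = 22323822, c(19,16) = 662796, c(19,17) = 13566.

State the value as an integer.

53327946

i=20: T(20,16)=22323822+19·662796=34916946 | T(20,17)=662796+19·13566=920550
i=21: T(21,17)=34916946+20·920550=53327946
Read c(21,17) = 53327946.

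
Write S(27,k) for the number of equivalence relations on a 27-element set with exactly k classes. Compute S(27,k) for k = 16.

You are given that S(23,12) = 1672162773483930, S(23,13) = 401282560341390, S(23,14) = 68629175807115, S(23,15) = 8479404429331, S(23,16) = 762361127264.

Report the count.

[24] T[24,13]:13*401282560341390+1672162773483930=6888836057922000 · T[24,14]:14*68629175807115+401282560341390=1362091021641000 · T[24,15]:15*8479404429331+68629175807115=195820242247080 · T[24,16]:16*762361127264+8479404429331=20677182465555
[25] T[25,14]:14*1362091021641000+6888836057922000=25958110360896000 · T[25,15]:15*195820242247080+1362091021641000=4299394655347200 · T[25,16]:16*20677182465555+195820242247080=526655161695960
[26] T[26,15]:15*4299394655347200+25958110360896000=90449030191104000 · T[26,16]:16*526655161695960+4299394655347200=12725877242482560
[27] T[27,16]:16*12725877242482560+90449030191104000=294063066070824960
Read S(27,16) = 294063066070824960.

294063066070824960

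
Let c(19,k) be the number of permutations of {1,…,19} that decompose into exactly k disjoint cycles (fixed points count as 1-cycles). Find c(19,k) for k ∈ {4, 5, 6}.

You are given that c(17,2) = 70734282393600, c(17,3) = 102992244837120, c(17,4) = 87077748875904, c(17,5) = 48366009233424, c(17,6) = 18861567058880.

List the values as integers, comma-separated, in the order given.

30321254007719424, 17950712280921504, 7551527592063024

i=18: T(18,3)=70734282393600+17·102992244837120=1821602444624640 | T(18,4)=102992244837120+17·87077748875904=1583313975727488 | T(18,5)=87077748875904+17·48366009233424=909299905844112 | T(18,6)=48366009233424+17·18861567058880=369012649234384
i=19: T(19,4)=1821602444624640+18·1583313975727488=30321254007719424 | T(19,5)=1583313975727488+18·909299905844112=17950712280921504 | T(19,6)=909299905844112+18·369012649234384=7551527592063024
Read c(19,4) = 30321254007719424, c(19,5) = 17950712280921504, c(19,6) = 7551527592063024.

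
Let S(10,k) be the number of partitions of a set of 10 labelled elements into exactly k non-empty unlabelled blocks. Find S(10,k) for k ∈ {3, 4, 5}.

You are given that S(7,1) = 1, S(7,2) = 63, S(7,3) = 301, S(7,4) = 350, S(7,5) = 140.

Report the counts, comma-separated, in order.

9330, 34105, 42525

@8  (8,1):1·1+0→1, (8,2):63·2+1→127, (8,3):301·3+63→966, (8,4):350·4+301→1701, (8,5):140·5+350→1050
@9  (9,2):127·2+1→255, (9,3):966·3+127→3025, (9,4):1701·4+966→7770, (9,5):1050·5+1701→6951
@10  (10,3):3025·3+255→9330, (10,4):7770·4+3025→34105, (10,5):6951·5+7770→42525
Read S(10,3) = 9330, S(10,4) = 34105, S(10,5) = 42525.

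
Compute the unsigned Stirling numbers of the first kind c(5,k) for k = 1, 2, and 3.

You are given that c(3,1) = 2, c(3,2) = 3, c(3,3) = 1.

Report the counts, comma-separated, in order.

i=4: T(4,1)=0+3·2=6 | T(4,2)=2+3·3=11 | T(4,3)=3+3·1=6
i=5: T(5,1)=0+4·6=24 | T(5,2)=6+4·11=50 | T(5,3)=11+4·6=35
Read c(5,1) = 24, c(5,2) = 50, c(5,3) = 35.

24, 50, 35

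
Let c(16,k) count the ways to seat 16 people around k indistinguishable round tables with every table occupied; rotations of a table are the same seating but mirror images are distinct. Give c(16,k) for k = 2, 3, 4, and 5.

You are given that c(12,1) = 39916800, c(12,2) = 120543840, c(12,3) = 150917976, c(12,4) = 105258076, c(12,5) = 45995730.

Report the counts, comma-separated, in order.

row 13: T[13][1]=12·39916800+0=479001600  T[13][2]=12·120543840+39916800=1486442880  T[13][3]=12·150917976+120543840=1931559552  T[13][4]=12·105258076+150917976=1414014888  T[13][5]=12·45995730+105258076=657206836
row 14: T[14][1]=13·479001600+0=6227020800  T[14][2]=13·1486442880+479001600=19802759040  T[14][3]=13·1931559552+1486442880=26596717056  T[14][4]=13·1414014888+1931559552=20313753096  T[14][5]=13·657206836+1414014888=9957703756
row 15: T[15][1]=14·6227020800+0=87178291200  T[15][2]=14·19802759040+6227020800=283465647360  T[15][3]=14·26596717056+19802759040=392156797824  T[15][4]=14·20313753096+26596717056=310989260400  T[15][5]=14·9957703756+20313753096=159721605680
row 16: T[16][2]=15·283465647360+87178291200=4339163001600  T[16][3]=15·392156797824+283465647360=6165817614720  T[16][4]=15·310989260400+392156797824=5056995703824  T[16][5]=15·159721605680+310989260400=2706813345600
Read c(16,2) = 4339163001600, c(16,3) = 6165817614720, c(16,4) = 5056995703824, c(16,5) = 2706813345600.

4339163001600, 6165817614720, 5056995703824, 2706813345600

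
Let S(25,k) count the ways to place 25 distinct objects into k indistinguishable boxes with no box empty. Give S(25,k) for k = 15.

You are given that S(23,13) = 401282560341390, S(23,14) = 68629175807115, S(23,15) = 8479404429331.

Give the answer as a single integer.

4299394655347200

r24: T_24,14=14×68629175807115+401282560341390=1362091021641000; T_24,15=15×8479404429331+68629175807115=195820242247080
r25: T_25,15=15×195820242247080+1362091021641000=4299394655347200
Read S(25,15) = 4299394655347200.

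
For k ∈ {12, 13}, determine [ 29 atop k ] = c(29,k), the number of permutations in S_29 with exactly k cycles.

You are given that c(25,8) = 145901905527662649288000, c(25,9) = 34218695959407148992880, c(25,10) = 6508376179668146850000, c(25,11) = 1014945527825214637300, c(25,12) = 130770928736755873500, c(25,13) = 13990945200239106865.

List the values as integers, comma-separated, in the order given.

170857232541629621904997080, 21590257290787088602515180

@26  (26,9):34218695959407148992880·25+145901905527662649288000→1001369304512841374110000, (26,10):6508376179668146850000·25+34218695959407148992880→196928100451110820242880, (26,11):1014945527825214637300·25+6508376179668146850000→31882014375298512782500, (26,12):130770928736755873500·25+1014945527825214637300→4284218746244111474800, (26,13):13990945200239106865·25+130770928736755873500→480544558742733545125
@27  (27,10):196928100451110820242880·26+1001369304512841374110000→6121499916241722700424880, (27,11):31882014375298512782500·26+196928100451110820242880→1025860474208872152587880, (27,12):4284218746244111474800·26+31882014375298512782500→143271701777645411127300, (27,13):480544558742733545125·26+4284218746244111474800→16778377273555183648050
@28  (28,11):1025860474208872152587880·27+6121499916241722700424880→33819732719881270820297640, (28,12):143271701777645411127300·27+1025860474208872152587880→4894196422205298253024980, (28,13):16778377273555183648050·27+143271701777645411127300→596287888163635369624650
@29  (29,12):4894196422205298253024980·28+33819732719881270820297640→170857232541629621904997080, (29,13):596287888163635369624650·28+4894196422205298253024980→21590257290787088602515180
Read c(29,12) = 170857232541629621904997080, c(29,13) = 21590257290787088602515180.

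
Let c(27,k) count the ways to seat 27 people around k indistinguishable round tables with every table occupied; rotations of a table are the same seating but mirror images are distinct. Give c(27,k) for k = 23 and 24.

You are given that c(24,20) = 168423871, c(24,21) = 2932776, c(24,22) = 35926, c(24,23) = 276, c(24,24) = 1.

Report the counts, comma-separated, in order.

[25] T[25,21]:24*2932776+168423871=238810495 · T[25,22]:24*35926+2932776=3795000 · T[25,23]:24*276+35926=42550 · T[25,24]:24*1+276=300
[26] T[26,22]:25*3795000+238810495=333685495 · T[26,23]:25*42550+3795000=4858750 · T[26,24]:25*300+42550=50050
[27] T[27,23]:26*4858750+333685495=460012995 · T[27,24]:26*50050+4858750=6160050
Read c(27,23) = 460012995, c(27,24) = 6160050.

460012995, 6160050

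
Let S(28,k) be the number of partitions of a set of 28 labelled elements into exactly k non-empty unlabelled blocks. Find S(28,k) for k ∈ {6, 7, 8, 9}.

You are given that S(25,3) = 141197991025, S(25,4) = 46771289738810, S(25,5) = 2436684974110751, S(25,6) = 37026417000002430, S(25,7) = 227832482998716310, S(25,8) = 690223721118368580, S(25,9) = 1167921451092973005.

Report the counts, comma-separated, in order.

8220146115188676396, 82892803728383735268, 392678226281361931131, 1006698291338432496375

row 26: T[26][4]=4·46771289738810+141197991025=187226356946265  T[26][5]=5·2436684974110751+46771289738810=12230196160292565  T[26][6]=6·37026417000002430+2436684974110751=224595186974125331  T[26][7]=7·227832482998716310+37026417000002430=1631853797991016600  T[26][8]=8·690223721118368580+227832482998716310=5749622251945664950  T[26][9]=9·1167921451092973005+690223721118368580=11201516780955125625
row 27: T[27][5]=5·12230196160292565+187226356946265=61338207158409090  T[27][6]=6·224595186974125331+12230196160292565=1359801318005044551  T[27][7]=7·1631853797991016600+224595186974125331=11647571772911241531  T[27][8]=8·5749622251945664950+1631853797991016600=47628831813556336200  T[27][9]=9·11201516780955125625+5749622251945664950=106563273280541795575
row 28: T[28][6]=6·1359801318005044551+61338207158409090=8220146115188676396  T[28][7]=7·11647571772911241531+1359801318005044551=82892803728383735268  T[28][8]=8·47628831813556336200+11647571772911241531=392678226281361931131  T[28][9]=9·106563273280541795575+47628831813556336200=1006698291338432496375
Read S(28,6) = 8220146115188676396, S(28,7) = 82892803728383735268, S(28,8) = 392678226281361931131, S(28,9) = 1006698291338432496375.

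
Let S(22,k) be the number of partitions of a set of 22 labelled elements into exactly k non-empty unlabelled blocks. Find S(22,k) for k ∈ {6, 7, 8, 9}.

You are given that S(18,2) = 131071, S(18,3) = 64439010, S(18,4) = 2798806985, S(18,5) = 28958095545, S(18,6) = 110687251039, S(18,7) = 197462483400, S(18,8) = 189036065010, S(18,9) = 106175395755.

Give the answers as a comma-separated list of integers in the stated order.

163305339345225, 602762379967440, 1142399079991620, 1241963303533920

row 19: T[19][3]=3·64439010+131071=193448101  T[19][4]=4·2798806985+64439010=11259666950  T[19][5]=5·28958095545+2798806985=147589284710  T[19][6]=6·110687251039+28958095545=693081601779  T[19][7]=7·197462483400+110687251039=1492924634839  T[19][8]=8·189036065010+197462483400=1709751003480  T[19][9]=9·106175395755+189036065010=1144614626805
row 20: T[20][4]=4·11259666950+193448101=45232115901  T[20][5]=5·147589284710+11259666950=749206090500  T[20][6]=6·693081601779+147589284710=4306078895384  T[20][7]=7·1492924634839+693081601779=11143554045652  T[20][8]=8·1709751003480+1492924634839=15170932662679  T[20][9]=9·1144614626805+1709751003480=12011282644725
row 21: T[21][5]=5·749206090500+45232115901=3791262568401  T[21][6]=6·4306078895384+749206090500=26585679462804  T[21][7]=7·11143554045652+4306078895384=82310957214948  T[21][8]=8·15170932662679+11143554045652=132511015347084  T[21][9]=9·12011282644725+15170932662679=123272476465204
row 22: T[22][6]=6·26585679462804+3791262568401=163305339345225  T[22][7]=7·82310957214948+26585679462804=602762379967440  T[22][8]=8·132511015347084+82310957214948=1142399079991620  T[22][9]=9·123272476465204+132511015347084=1241963303533920
Read S(22,6) = 163305339345225, S(22,7) = 602762379967440, S(22,8) = 1142399079991620, S(22,9) = 1241963303533920.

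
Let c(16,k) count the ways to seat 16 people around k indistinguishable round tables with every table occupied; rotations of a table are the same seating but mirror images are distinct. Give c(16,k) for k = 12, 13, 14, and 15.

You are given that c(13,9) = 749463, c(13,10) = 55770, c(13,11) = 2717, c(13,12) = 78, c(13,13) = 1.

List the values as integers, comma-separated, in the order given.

row 14: T[14][10]=13·55770+749463=1474473  T[14][11]=13·2717+55770=91091  T[14][12]=13·78+2717=3731  T[14][13]=13·1+78=91  T[14][14]=13·0+1=1
row 15: T[15][11]=14·91091+1474473=2749747  T[15][12]=14·3731+91091=143325  T[15][13]=14·91+3731=5005  T[15][14]=14·1+91=105  T[15][15]=14·0+1=1
row 16: T[16][12]=15·143325+2749747=4899622  T[16][13]=15·5005+143325=218400  T[16][14]=15·105+5005=6580  T[16][15]=15·1+105=120
Read c(16,12) = 4899622, c(16,13) = 218400, c(16,14) = 6580, c(16,15) = 120.

4899622, 218400, 6580, 120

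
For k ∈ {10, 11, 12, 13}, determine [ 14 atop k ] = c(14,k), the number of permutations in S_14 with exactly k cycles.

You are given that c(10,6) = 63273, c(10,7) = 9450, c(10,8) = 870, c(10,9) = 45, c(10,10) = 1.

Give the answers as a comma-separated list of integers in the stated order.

i=11: T(11,7)=63273+10·9450=157773 | T(11,8)=9450+10·870=18150 | T(11,9)=870+10·45=1320 | T(11,10)=45+10·1=55 | T(11,11)=1+10·0=1
i=12: T(12,8)=157773+11·18150=357423 | T(12,9)=18150+11·1320=32670 | T(12,10)=1320+11·55=1925 | T(12,11)=55+11·1=66 | T(12,12)=1+11·0=1
i=13: T(13,9)=357423+12·32670=749463 | T(13,10)=32670+12·1925=55770 | T(13,11)=1925+12·66=2717 | T(13,12)=66+12·1=78 | T(13,13)=1+12·0=1
i=14: T(14,10)=749463+13·55770=1474473 | T(14,11)=55770+13·2717=91091 | T(14,12)=2717+13·78=3731 | T(14,13)=78+13·1=91
Read c(14,10) = 1474473, c(14,11) = 91091, c(14,12) = 3731, c(14,13) = 91.

1474473, 91091, 3731, 91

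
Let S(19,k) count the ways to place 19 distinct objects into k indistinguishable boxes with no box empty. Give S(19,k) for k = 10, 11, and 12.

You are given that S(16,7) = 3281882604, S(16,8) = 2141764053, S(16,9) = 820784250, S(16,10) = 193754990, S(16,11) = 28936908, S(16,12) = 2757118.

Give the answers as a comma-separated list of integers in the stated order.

i=17: T(17,8)=3281882604+8·2141764053=20415995028 | T(17,9)=2141764053+9·820784250=9528822303 | T(17,10)=820784250+10·193754990=2758334150 | T(17,11)=193754990+11·28936908=512060978 | T(17,12)=28936908+12·2757118=62022324
i=18: T(18,9)=20415995028+9·9528822303=106175395755 | T(18,10)=9528822303+10·2758334150=37112163803 | T(18,11)=2758334150+11·512060978=8391004908 | T(18,12)=512060978+12·62022324=1256328866
i=19: T(19,10)=106175395755+10·37112163803=477297033785 | T(19,11)=37112163803+11·8391004908=129413217791 | T(19,12)=8391004908+12·1256328866=23466951300
Read S(19,10) = 477297033785, S(19,11) = 129413217791, S(19,12) = 23466951300.

477297033785, 129413217791, 23466951300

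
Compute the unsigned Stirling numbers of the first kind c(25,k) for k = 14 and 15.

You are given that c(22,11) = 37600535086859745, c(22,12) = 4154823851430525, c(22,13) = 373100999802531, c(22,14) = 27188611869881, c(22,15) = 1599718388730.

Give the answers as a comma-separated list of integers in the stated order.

1246200069070215000, 92446911376173550

[23] T[23,12]:22*4154823851430525+37600535086859745=129006659818331295 · T[23,13]:22*373100999802531+4154823851430525=12363045847086207 · T[23,14]:22*27188611869881+373100999802531=971250460939913 · T[23,15]:22*1599718388730+27188611869881=62382416421941
[24] T[24,13]:23*12363045847086207+129006659818331295=413356714301314056 · T[24,14]:23*971250460939913+12363045847086207=34701806448704206 · T[24,15]:23*62382416421941+971250460939913=2406046038644556
[25] T[25,14]:24*34701806448704206+413356714301314056=1246200069070215000 · T[25,15]:24*2406046038644556+34701806448704206=92446911376173550
Read c(25,14) = 1246200069070215000, c(25,15) = 92446911376173550.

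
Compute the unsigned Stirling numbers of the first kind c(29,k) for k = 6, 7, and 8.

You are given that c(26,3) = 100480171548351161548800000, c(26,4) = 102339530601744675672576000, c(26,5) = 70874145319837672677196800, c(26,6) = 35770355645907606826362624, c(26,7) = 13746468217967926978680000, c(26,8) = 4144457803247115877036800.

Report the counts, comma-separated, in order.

row 27: T[27][4]=26·102339530601744675672576000+100480171548351161548800000=2761307967193712729035776000  T[27][5]=26·70874145319837672677196800+102339530601744675672576000=1945067308917524165279692800  T[27][6]=26·35770355645907606826362624+70874145319837672677196800=1000903392113435450162625024  T[27][7]=26·13746468217967926978680000+35770355645907606826362624=393178529313073708272042624  T[27][8]=26·4144457803247115877036800+13746468217967926978680000=121502371102392939781636800
row 28: T[28][5]=27·1945067308917524165279692800+2761307967193712729035776000=55278125307966865191587481600  T[28][6]=27·1000903392113435450162625024+1945067308917524165279692800=28969458895980281319670568448  T[28][7]=27·393178529313073708272042624+1000903392113435450162625024=11616723683566425573507775872  T[28][8]=27·121502371102392939781636800+393178529313073708272042624=3673742549077683082376236224
row 29: T[29][6]=28·28969458895980281319670568448+55278125307966865191587481600=866422974395414742142363398144  T[29][7]=28·11616723683566425573507775872+28969458895980281319670568448=354237722035840197377888292864  T[29][8]=28·3673742549077683082376236224+11616723683566425573507775872=114481515057741551880042390144
Read c(29,6) = 866422974395414742142363398144, c(29,7) = 354237722035840197377888292864, c(29,8) = 114481515057741551880042390144.

866422974395414742142363398144, 354237722035840197377888292864, 114481515057741551880042390144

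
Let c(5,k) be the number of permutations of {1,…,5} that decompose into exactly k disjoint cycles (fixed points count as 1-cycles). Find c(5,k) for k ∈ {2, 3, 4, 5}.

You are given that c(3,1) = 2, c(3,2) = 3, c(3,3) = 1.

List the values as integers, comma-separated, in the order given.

50, 35, 10, 1

@4  (4,1):2·3+0→6, (4,2):3·3+2→11, (4,3):1·3+3→6, (4,4):0·3+1→1
@5  (5,2):11·4+6→50, (5,3):6·4+11→35, (5,4):1·4+6→10, (5,5):0·4+1→1
Read c(5,2) = 50, c(5,3) = 35, c(5,4) = 10, c(5,5) = 1.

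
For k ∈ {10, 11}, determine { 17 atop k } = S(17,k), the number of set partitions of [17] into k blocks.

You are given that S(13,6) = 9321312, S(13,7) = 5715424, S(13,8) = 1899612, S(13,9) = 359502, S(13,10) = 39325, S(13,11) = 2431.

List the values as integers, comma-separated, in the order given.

@14  (14,7):5715424·7+9321312→49329280, (14,8):1899612·8+5715424→20912320, (14,9):359502·9+1899612→5135130, (14,10):39325·10+359502→752752, (14,11):2431·11+39325→66066
@15  (15,8):20912320·8+49329280→216627840, (15,9):5135130·9+20912320→67128490, (15,10):752752·10+5135130→12662650, (15,11):66066·11+752752→1479478
@16  (16,9):67128490·9+216627840→820784250, (16,10):12662650·10+67128490→193754990, (16,11):1479478·11+12662650→28936908
@17  (17,10):193754990·10+820784250→2758334150, (17,11):28936908·11+193754990→512060978
Read S(17,10) = 2758334150, S(17,11) = 512060978.

2758334150, 512060978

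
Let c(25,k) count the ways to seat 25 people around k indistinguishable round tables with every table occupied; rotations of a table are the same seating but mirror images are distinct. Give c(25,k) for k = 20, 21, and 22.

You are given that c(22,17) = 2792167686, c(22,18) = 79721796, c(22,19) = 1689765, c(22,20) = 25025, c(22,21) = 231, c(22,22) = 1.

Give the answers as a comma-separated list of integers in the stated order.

11276842500, 238810495, 3795000

r23: T_23,18=22×79721796+2792167686=4546047198; T_23,19=22×1689765+79721796=116896626; T_23,20=22×25025+1689765=2240315; T_23,21=22×231+25025=30107; T_23,22=22×1+231=253
r24: T_24,19=23×116896626+4546047198=7234669596; T_24,20=23×2240315+116896626=168423871; T_24,21=23×30107+2240315=2932776; T_24,22=23×253+30107=35926
r25: T_25,20=24×168423871+7234669596=11276842500; T_25,21=24×2932776+168423871=238810495; T_25,22=24×35926+2932776=3795000
Read c(25,20) = 11276842500, c(25,21) = 238810495, c(25,22) = 3795000.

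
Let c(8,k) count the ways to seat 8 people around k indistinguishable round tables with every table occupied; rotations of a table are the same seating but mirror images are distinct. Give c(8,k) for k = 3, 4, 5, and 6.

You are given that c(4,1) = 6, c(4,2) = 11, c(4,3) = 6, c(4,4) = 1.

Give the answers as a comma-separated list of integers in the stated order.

13132, 6769, 1960, 322

@5  (5,1):6·4+0→24, (5,2):11·4+6→50, (5,3):6·4+11→35, (5,4):1·4+6→10, (5,5):0·4+1→1
@6  (6,1):24·5+0→120, (6,2):50·5+24→274, (6,3):35·5+50→225, (6,4):10·5+35→85, (6,5):1·5+10→15, (6,6):0·5+1→1
@7  (7,2):274·6+120→1764, (7,3):225·6+274→1624, (7,4):85·6+225→735, (7,5):15·6+85→175, (7,6):1·6+15→21
@8  (8,3):1624·7+1764→13132, (8,4):735·7+1624→6769, (8,5):175·7+735→1960, (8,6):21·7+175→322
Read c(8,3) = 13132, c(8,4) = 6769, c(8,5) = 1960, c(8,6) = 322.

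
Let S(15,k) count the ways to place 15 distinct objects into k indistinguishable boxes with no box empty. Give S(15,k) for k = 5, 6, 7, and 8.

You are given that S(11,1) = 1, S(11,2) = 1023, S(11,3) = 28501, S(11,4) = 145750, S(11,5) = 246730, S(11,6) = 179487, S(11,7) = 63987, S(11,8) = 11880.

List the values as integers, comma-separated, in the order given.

210766920, 420693273, 408741333, 216627840

r12: T_12,2=2×1023+1=2047; T_12,3=3×28501+1023=86526; T_12,4=4×145750+28501=611501; T_12,5=5×246730+145750=1379400; T_12,6=6×179487+246730=1323652; T_12,7=7×63987+179487=627396; T_12,8=8×11880+63987=159027
r13: T_13,3=3×86526+2047=261625; T_13,4=4×611501+86526=2532530; T_13,5=5×1379400+611501=7508501; T_13,6=6×1323652+1379400=9321312; T_13,7=7×627396+1323652=5715424; T_13,8=8×159027+627396=1899612
r14: T_14,4=4×2532530+261625=10391745; T_14,5=5×7508501+2532530=40075035; T_14,6=6×9321312+7508501=63436373; T_14,7=7×5715424+9321312=49329280; T_14,8=8×1899612+5715424=20912320
r15: T_15,5=5×40075035+10391745=210766920; T_15,6=6×63436373+40075035=420693273; T_15,7=7×49329280+63436373=408741333; T_15,8=8×20912320+49329280=216627840
Read S(15,5) = 210766920, S(15,6) = 420693273, S(15,7) = 408741333, S(15,8) = 216627840.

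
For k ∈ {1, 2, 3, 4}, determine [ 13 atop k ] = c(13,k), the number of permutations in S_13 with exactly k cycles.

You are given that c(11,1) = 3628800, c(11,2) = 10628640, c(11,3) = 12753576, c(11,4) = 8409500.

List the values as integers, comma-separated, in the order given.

479001600, 1486442880, 1931559552, 1414014888

r12: T_12,1=11×3628800+0=39916800; T_12,2=11×10628640+3628800=120543840; T_12,3=11×12753576+10628640=150917976; T_12,4=11×8409500+12753576=105258076
r13: T_13,1=12×39916800+0=479001600; T_13,2=12×120543840+39916800=1486442880; T_13,3=12×150917976+120543840=1931559552; T_13,4=12×105258076+150917976=1414014888
Read c(13,1) = 479001600, c(13,2) = 1486442880, c(13,3) = 1931559552, c(13,4) = 1414014888.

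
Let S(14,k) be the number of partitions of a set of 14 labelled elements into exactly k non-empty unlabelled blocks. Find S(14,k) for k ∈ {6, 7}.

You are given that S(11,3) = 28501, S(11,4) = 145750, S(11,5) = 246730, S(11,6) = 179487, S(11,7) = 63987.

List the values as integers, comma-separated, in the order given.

63436373, 49329280

r12: T_12,4=4×145750+28501=611501; T_12,5=5×246730+145750=1379400; T_12,6=6×179487+246730=1323652; T_12,7=7×63987+179487=627396
r13: T_13,5=5×1379400+611501=7508501; T_13,6=6×1323652+1379400=9321312; T_13,7=7×627396+1323652=5715424
r14: T_14,6=6×9321312+7508501=63436373; T_14,7=7×5715424+9321312=49329280
Read S(14,6) = 63436373, S(14,7) = 49329280.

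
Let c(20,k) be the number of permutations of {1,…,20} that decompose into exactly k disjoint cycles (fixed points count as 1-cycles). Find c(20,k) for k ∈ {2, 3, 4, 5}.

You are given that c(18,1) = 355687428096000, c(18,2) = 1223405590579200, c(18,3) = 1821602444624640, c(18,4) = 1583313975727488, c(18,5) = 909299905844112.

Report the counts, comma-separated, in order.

row 19: T[19][1]=18·355687428096000+0=6402373705728000  T[19][2]=18·1223405590579200+355687428096000=22376988058521600  T[19][3]=18·1821602444624640+1223405590579200=34012249593822720  T[19][4]=18·1583313975727488+1821602444624640=30321254007719424  T[19][5]=18·909299905844112+1583313975727488=17950712280921504
row 20: T[20][2]=19·22376988058521600+6402373705728000=431565146817638400  T[20][3]=19·34012249593822720+22376988058521600=668609730341153280  T[20][4]=19·30321254007719424+34012249593822720=610116075740491776  T[20][5]=19·17950712280921504+30321254007719424=371384787345228000
Read c(20,2) = 431565146817638400, c(20,3) = 668609730341153280, c(20,4) = 610116075740491776, c(20,5) = 371384787345228000.

431565146817638400, 668609730341153280, 610116075740491776, 371384787345228000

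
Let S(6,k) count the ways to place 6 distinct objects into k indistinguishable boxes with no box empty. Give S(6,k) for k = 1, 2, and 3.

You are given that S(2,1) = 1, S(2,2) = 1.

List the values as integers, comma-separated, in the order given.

1, 31, 90

@3  (3,1):1·1+0→1, (3,2):1·2+1→3, (3,3):0·3+1→1
@4  (4,1):1·1+0→1, (4,2):3·2+1→7, (4,3):1·3+3→6
@5  (5,1):1·1+0→1, (5,2):7·2+1→15, (5,3):6·3+7→25
@6  (6,1):1·1+0→1, (6,2):15·2+1→31, (6,3):25·3+15→90
Read S(6,1) = 1, S(6,2) = 31, S(6,3) = 90.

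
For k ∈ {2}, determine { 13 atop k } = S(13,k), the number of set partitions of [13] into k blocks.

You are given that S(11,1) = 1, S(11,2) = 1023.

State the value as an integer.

4095

@12  (12,1):1·1+0→1, (12,2):1023·2+1→2047
@13  (13,2):2047·2+1→4095
Read S(13,2) = 4095.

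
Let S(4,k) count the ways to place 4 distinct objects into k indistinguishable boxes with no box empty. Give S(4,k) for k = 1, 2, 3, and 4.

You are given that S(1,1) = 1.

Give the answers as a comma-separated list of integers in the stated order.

1, 7, 6, 1

[2] T[2,1]:1*1+0=1 · T[2,2]:2*0+1=1
[3] T[3,1]:1*1+0=1 · T[3,2]:2*1+1=3 · T[3,3]:3*0+1=1
[4] T[4,1]:1*1+0=1 · T[4,2]:2*3+1=7 · T[4,3]:3*1+3=6 · T[4,4]:4*0+1=1
Read S(4,1) = 1, S(4,2) = 7, S(4,3) = 6, S(4,4) = 1.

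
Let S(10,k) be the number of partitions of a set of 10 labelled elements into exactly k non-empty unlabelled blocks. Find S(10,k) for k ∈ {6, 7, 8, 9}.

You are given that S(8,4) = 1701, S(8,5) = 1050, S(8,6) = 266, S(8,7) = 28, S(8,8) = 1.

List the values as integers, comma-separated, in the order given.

i=9: T(9,5)=1701+5·1050=6951 | T(9,6)=1050+6·266=2646 | T(9,7)=266+7·28=462 | T(9,8)=28+8·1=36 | T(9,9)=1+9·0=1
i=10: T(10,6)=6951+6·2646=22827 | T(10,7)=2646+7·462=5880 | T(10,8)=462+8·36=750 | T(10,9)=36+9·1=45
Read S(10,6) = 22827, S(10,7) = 5880, S(10,8) = 750, S(10,9) = 45.

22827, 5880, 750, 45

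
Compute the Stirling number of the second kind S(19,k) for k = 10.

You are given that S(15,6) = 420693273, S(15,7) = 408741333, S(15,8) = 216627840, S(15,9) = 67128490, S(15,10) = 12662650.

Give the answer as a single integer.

477297033785

@16  (16,7):408741333·7+420693273→3281882604, (16,8):216627840·8+408741333→2141764053, (16,9):67128490·9+216627840→820784250, (16,10):12662650·10+67128490→193754990
@17  (17,8):2141764053·8+3281882604→20415995028, (17,9):820784250·9+2141764053→9528822303, (17,10):193754990·10+820784250→2758334150
@18  (18,9):9528822303·9+20415995028→106175395755, (18,10):2758334150·10+9528822303→37112163803
@19  (19,10):37112163803·10+106175395755→477297033785
Read S(19,10) = 477297033785.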